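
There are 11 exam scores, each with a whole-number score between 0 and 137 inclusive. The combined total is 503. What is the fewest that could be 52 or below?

If only k of them are at most 52, the other 11 − k are at least 53, so the total is at least (11 − k)·53 + k·0.
This is ≤ 503, so (11 − k)·53 + 0k ≤ 503, which gives k ≥ 2.
Exactly 2 works: 2 values at 0 and 9 at 53 total 477; raise one of the low values by 26 (still ≤ 52) to hit 503.

2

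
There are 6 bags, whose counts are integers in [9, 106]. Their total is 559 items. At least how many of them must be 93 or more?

1

Each value short of 93 is at most 92, costing at least 106 − 92 = 14 against the maximum total of 636.
We can afford to lose at most 636 − 559 = 77, so at most ⌊77/14⌋ = 5 fall short, and at least 1 are ≥ 93.
Exactly 1 works: 1 value at 106 and 5 at 92 total 566; lower one of the high values by 7 (still ≥ 93) to hit 559.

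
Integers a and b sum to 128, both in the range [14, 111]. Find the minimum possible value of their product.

1887

Since a + b is fixed, pushing one of them to its bound minimizes the product.
At the endpoint a = 17, b = 128 − 17 = 111, so ab = 17 × 111 = 1887.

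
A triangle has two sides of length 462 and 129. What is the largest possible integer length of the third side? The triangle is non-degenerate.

590

The third side must be less than 462 + 129 = 591.
The largest integer below 591 is 590.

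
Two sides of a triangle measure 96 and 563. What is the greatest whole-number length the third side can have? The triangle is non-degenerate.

The third side must be less than 96 + 563 = 659.
The largest integer below 659 is 658.

658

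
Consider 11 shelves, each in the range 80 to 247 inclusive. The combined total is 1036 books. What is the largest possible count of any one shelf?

To make one shelf as large as possible, make the other 10 as small as possible.
The other 10 contribute at least 10 × 80 = 800, leaving at most 1036 − 800 = 236.
Since 236 ≤ 247, this is achievable: one at 236 and 10 at 80.

236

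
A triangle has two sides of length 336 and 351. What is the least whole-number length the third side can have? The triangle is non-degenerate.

The third side must exceed |336 − 351| = 15.
The smallest integer above 15 is 16.

16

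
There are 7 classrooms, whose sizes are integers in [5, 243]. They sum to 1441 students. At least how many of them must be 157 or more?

Each value short of 157 is at most 156, costing at least 243 − 156 = 87 against the maximum total of 1701.
We can afford to lose at most 1701 − 1441 = 260, so at most ⌊260/87⌋ = 2 fall short, and at least 5 are ≥ 157.
Exactly 5 works: 5 values at 243 and 2 at 156 total 1527; lower one of the high values by 86 (still ≥ 157) to hit 1441.

5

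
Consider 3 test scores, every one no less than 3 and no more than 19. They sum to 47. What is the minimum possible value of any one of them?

To make one score as small as possible, make the other 2 as large as possible.
The other 2 contribute at most 2 × 19 = 38, leaving at least 47 − 38 = 9.
Since 9 ≥ 3, this is achievable: one at 9 and 2 at 19.

9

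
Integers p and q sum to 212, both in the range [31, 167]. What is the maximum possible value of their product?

11236

With p + q fixed, pq peaks when the two are closest together.
Taking p = 106 and q = 106 (both in [31, 167]) gives pq = 11236.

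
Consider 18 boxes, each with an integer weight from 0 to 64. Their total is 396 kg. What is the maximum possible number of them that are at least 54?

7

With k values at 54 or above and the rest at least 0, the sum is at least 0 + 54k.
Since the sum is 396, we need 54k ≤ 396, i.e. k ≤ 7.
k = 7 is achieved by 7 values at 54 and 11 at 0, total 378; add 18 to one value (staying below 54) to reach 396.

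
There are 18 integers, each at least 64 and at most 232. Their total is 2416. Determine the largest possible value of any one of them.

To make one integer as large as possible, make the other 17 as small as possible.
The other 17 contribute at least 17 × 64 = 1088, leaving at most 2416 − 1088 = 1328.
But each integer is capped at 232, so the maximum is 232.
Achievable: one at 232 and the other 17 totalling 2184, which fits since 17 × 64 ≤ 2184 ≤ 17 × 232.

232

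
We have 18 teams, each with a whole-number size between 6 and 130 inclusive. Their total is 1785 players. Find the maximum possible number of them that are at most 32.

5

Suppose k of them are at most 32. Those contribute at most 32 each and the rest at most 130 each.
So the total is at most 32k + 130(18 − k) = 2340 − 98k. This must still be ≥ 1785, so k ≤ 5.
k = 5 is achieved by 5 values at 32 and 13 at 130, total 1850; lower one of the 130's by 65 (still > 32) to reach 1785.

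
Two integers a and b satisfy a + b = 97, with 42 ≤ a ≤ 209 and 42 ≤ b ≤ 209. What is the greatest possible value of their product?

For a fixed sum, the product ab is largest when a and b are as close as possible.
Taking a = 48 and b = 49 (both in [42, 209]) gives ab = 2352.

2352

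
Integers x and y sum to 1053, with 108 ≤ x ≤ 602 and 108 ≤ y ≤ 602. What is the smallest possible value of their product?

For a fixed sum, xy is smallest when x and y are as far apart as possible.
At the endpoint x = 451, y = 1053 − 451 = 602, so xy = 451 × 602 = 271502.

271502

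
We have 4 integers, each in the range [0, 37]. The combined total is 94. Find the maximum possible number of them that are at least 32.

If k of the values are ≥ 32, the total is ≥ 32k + 0(4 − k).
Setting 32k + 0(4 − k) ≤ 94 gives 32k ≤ 94, so k ≤ 2.
k = 2 is achieved by 2 values at 32 and 2 at 0, total 64; add 30 to one value (staying below 32) to reach 94.

2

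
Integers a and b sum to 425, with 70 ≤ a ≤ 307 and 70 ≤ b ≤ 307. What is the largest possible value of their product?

For a fixed sum, the product ab is largest when a and b are as close as possible.
Taking a = 212 and b = 213 (both in [70, 307]) gives ab = 45156.

45156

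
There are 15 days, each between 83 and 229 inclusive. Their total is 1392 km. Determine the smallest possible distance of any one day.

Minimizing one value means maximizing the remaining 14.
The other 14 can take up 14 × 229 = 3206 ≥ 1392 − 83, so one day can sit at its floor of 83.
Achievable: one at 83 and the other 14 totalling 1309, which fits since 14 × 83 ≤ 1309 ≤ 14 × 229.

83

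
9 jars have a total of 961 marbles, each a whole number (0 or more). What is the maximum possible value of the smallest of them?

106

The 9 values sum to 961, so their minimum is at most ⌊961/9⌋ = 106.
Taking 2 copies of 106 and 7 copies of 107 gives exactly 961, so 106 is attained.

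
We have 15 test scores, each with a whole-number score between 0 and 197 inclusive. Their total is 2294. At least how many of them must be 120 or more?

If only k of them are at least 120, the other 15 − k are at most 119, so the total is at most k·197 + (15 − k)·119.
This must reach 2294, so k·197 + (15 − k)·119 ≥ 2294, giving k ≥ 7.
Exactly 7 works: 7 values at 197 and 8 at 119 total 2331; lower one of the high values by 37 (still ≥ 120) to hit 2294.

7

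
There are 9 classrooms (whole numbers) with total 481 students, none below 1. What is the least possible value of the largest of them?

The average is 481/9 > 53, so not all 9 can be 53 or less; the largest is ≥ 54.
Equality holds with 4 values of 54 and 5 values of 53.

54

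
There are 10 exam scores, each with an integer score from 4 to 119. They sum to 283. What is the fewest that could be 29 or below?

1

If only k of them are at most 29, the other 10 − k are at least 30, so the total is at least (10 − k)·30 + k·4.
This is ≤ 283, so (10 − k)·30 + 4k ≤ 283, which gives k ≥ 1.
Exactly 1 works: 1 value at 4 and 9 at 30 total 274; raise one of the low values by 9 (still ≤ 29) to hit 283.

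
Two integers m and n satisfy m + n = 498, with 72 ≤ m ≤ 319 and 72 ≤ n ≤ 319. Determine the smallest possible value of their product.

For a fixed sum, mn is smallest when m and n are as far apart as possible.
The extreme feasible split is m = 179, n = 319, giving mn = 57101.

57101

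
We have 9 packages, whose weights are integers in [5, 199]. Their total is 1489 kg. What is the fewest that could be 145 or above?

If only k of them are at least 145, the other 9 − k are at most 144, so the total is at most k·199 + (9 − k)·144.
This must reach 1489, so k·199 + (9 − k)·144 ≥ 1489, giving k ≥ 4.
Exactly 4 works: 4 values at 199 and 5 at 144 total 1516; lower one of the high values by 27 (still ≥ 145) to hit 1489.

4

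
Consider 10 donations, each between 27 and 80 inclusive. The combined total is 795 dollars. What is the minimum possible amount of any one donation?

Minimizing one value means maximizing the remaining 9.
The other 9 contribute at most 9 × 80 = 720, leaving at least 795 − 720 = 75.
Since 75 ≥ 27, this is achievable: one at 75 and 9 at 80.

75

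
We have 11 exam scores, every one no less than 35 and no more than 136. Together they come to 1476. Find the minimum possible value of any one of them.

Minimizing one value means maximizing the remaining 10.
The other 10 contribute at most 10 × 136 = 1360, leaving at least 1476 − 1360 = 116.
Since 116 ≥ 35, this is achievable: one at 116 and 10 at 136.

116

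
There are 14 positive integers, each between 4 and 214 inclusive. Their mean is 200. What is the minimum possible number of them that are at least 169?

10

The total is 14 × 200 = 2800.
If only k of them are at least 169, the other 14 − k are at most 168, so the total is at most k·214 + (14 − k)·168.
This must reach 2800, so k·214 + (14 − k)·168 ≥ 2800, giving k ≥ 10.
Exactly 10 works: 10 values at 214 and 4 at 168 total 2812; lower one of the high values by 12 (still ≥ 169) to hit 2800.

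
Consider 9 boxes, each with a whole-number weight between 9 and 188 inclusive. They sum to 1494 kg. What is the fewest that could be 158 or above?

3

Suppose at most 9 − j of them reach 158; then j values are ≤ 157 and the rest ≤ 188.
The total is then ≤ 157·j + 188·(9 − j) = 1692 − 31j. For this to be ≥ 1494 we need j ≤ 6, so at least 9 − 6 = 3 must reach 158.
Exactly 3 works: 3 values at 188 and 6 at 157 total 1506; lower one of the high values by 12 (still ≥ 158) to hit 1494.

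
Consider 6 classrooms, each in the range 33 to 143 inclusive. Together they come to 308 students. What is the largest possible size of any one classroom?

143

Maximizing one value means minimizing the remaining 5.
The other 5 contribute at least 5 × 33 = 165, leaving at most 308 − 165 = 143.
Since 143 ≤ 143, this is achievable: one at 143 and 5 at 33.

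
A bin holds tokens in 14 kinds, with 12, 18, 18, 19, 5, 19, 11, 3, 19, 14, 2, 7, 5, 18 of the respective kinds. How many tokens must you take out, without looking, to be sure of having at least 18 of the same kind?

In the worst case you take as many as possible of each kind without reaching 18: 12 + 17 + 17 + 17 + 5 + 17 + 11 + 3 + 17 + 14 + 2 + 7 + 5 + 17 = 161.
The next one must give 18 of some kind, so 161 + 1 = 162.

162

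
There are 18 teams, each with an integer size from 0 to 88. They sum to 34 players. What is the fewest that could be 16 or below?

Each value above 16 is at least 17, contributing at least 17 − 0 = 17 above the floor 0.
The sum exceeds the floor total 0 by 34, so at most ⌊34/17⌋ = 2 exceed 16, and at least 16 are ≤ 16.
Exactly 16 works: 16 values at 0 and 2 at 17 total 34.

16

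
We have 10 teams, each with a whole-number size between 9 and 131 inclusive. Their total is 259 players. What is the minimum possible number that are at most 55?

7

Each value above 55 is at least 56, contributing at least 56 − 9 = 47 above the floor 9.
The sum exceeds the floor total 90 by 169, so at most ⌊169/47⌋ = 3 exceed 55, and at least 7 are ≤ 55.
Exactly 7 works: 7 values at 9 and 3 at 56 total 231; raise one of the low values by 28 (still ≤ 55) to hit 259.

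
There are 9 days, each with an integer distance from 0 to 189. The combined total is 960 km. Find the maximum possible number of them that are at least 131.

7

If k of the values are ≥ 131, the total is ≥ 131k + 0(9 − k).
Setting 131k + 0(9 − k) ≤ 960 gives 131k ≤ 960, so k ≤ 7.
k = 7 is achieved by 7 values at 131 and 2 at 0, total 917; add 43 to one value (staying below 131) to reach 960.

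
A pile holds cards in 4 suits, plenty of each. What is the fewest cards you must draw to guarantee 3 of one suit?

9

In the worst case you draw 2 of each of the 4 suits: 4 × 2 = 8.
One more forces 3 of some suit, so 8 + 1 = 9.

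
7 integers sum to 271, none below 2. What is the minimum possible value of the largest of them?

The 7 values sum to 271, so their maximum is at least ⌈271/7⌉ = 39.
Taking 2 copies of 38 and 5 copies of 39 gives exactly 271, so 39 is attained.

39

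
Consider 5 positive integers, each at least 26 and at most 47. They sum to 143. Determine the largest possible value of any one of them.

To make one integer as large as possible, make the other 4 as small as possible.
The other 4 contribute at least 4 × 26 = 104, leaving at most 143 − 104 = 39.
Since 39 ≤ 47, this is achievable: one at 39 and 4 at 26.

39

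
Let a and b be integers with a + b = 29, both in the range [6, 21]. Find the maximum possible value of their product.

ab = a(29 − a) is maximized when a is as near 29/2 as the bounds allow.
Taking a = 14 and b = 15 (both in [6, 21]) gives ab = 210.

210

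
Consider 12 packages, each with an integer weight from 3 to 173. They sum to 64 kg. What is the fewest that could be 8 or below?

Each value above 8 is at least 9, contributing at least 9 − 3 = 6 above the floor 3.
The sum exceeds the floor total 36 by 28, so at most ⌊28/6⌋ = 4 exceed 8, and at least 8 are ≤ 8.
Exactly 8 works: 8 values at 3 and 4 at 9 total 60; raise one of the low values by 4 (still ≤ 8) to hit 64.

8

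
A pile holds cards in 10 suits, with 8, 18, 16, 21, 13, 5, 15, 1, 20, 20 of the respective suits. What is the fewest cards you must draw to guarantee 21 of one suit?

In the worst case you take as many as possible of each suit without reaching 21: 8 + 18 + 16 + 20 + 13 + 5 + 15 + 1 + 20 + 20 = 136.
The next one must give 21 of some suit, so 136 + 1 = 137.

137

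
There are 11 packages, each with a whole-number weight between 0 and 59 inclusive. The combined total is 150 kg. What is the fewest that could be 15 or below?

Each value above 15 is at least 16, contributing at least 16 − 0 = 16 above the floor 0.
The sum exceeds the floor total 0 by 150, so at most ⌊150/16⌋ = 9 exceed 15, and at least 2 are ≤ 15.
Exactly 2 works: 2 values at 0 and 9 at 16 total 144; raise one of the low values by 6 (still ≤ 15) to hit 150.

2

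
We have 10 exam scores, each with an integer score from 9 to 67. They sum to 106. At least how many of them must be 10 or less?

2

Each value above 10 is at least 11, contributing at least 11 − 9 = 2 above the floor 9.
The sum exceeds the floor total 90 by 16, so at most ⌊16/2⌋ = 8 exceed 10, and at least 2 are ≤ 10.
Exactly 2 works: 2 values at 9 and 8 at 11 total 106.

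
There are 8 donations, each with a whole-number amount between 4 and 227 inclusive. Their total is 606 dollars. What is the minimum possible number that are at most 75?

Let j be the number exceeding 75. Then the total is ≥ 76·j + 4·(8 − j) = 32 + 72j.
So 72j ≤ 574 and j ≤ 7; hence at least 8 − 7 = 1 are ≤ 75.
Exactly 1 works: 1 value at 4 and 7 at 76 total 536; raise one of the low values by 70 (still ≤ 75) to hit 606.

1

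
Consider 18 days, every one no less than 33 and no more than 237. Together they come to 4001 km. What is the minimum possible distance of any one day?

To make one day as small as possible, make the other 17 as large as possible.
The other 17 can take up 17 × 237 = 4029 ≥ 4001 − 33, so one day can sit at its floor of 33.
Achievable: one at 33 and the other 17 totalling 3968, which fits since 17 × 33 ≤ 3968 ≤ 17 × 237.

33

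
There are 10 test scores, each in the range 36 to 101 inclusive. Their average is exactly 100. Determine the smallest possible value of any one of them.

91

To make one score as small as possible, make the other 9 as large as possible.
The total is 10 × 100 = 1000.
The other 9 contribute at most 9 × 101 = 909, leaving at least 1000 − 909 = 91.
Since 91 ≥ 36, this is achievable: one at 91 and 9 at 101.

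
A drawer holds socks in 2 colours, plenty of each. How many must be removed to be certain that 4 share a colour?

In the worst case you draw 3 of each of the 2 colours: 2 × 3 = 6.
One more forces 4 of some colour, so 6 + 1 = 7.

7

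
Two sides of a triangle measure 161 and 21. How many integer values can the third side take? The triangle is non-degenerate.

41

The triangle inequality gives |161 − 21| < c < 161 + 21, i.e. 140 < c < 182.
So c can be any integer from 141 to 181: 41 values.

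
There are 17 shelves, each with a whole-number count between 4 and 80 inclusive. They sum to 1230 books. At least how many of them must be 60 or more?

Each value short of 60 is at most 59, costing at least 80 − 59 = 21 against the maximum total of 1360.
We can afford to lose at most 1360 − 1230 = 130, so at most ⌊130/21⌋ = 6 fall short, and at least 11 are ≥ 60.
Exactly 11 works: 11 values at 80 and 6 at 59 total 1234; lower one of the high values by 4 (still ≥ 60) to hit 1230.

11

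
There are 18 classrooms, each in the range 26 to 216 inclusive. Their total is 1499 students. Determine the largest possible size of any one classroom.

216

To make one classroom as large as possible, make the other 17 as small as possible.
The other 17 contribute at least 17 × 26 = 442, leaving at most 1499 − 442 = 1057.
But each classroom is capped at 216, so the maximum is 216.
Achievable: one at 216 and the other 17 totalling 1283, which fits since 17 × 26 ≤ 1283 ≤ 17 × 216.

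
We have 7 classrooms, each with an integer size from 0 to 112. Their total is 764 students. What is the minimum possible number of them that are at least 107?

Each value short of 107 is at most 106, costing at least 112 − 106 = 6 against the maximum total of 784.
We can afford to lose at most 784 − 764 = 20, so at most ⌊20/6⌋ = 3 fall short, and at least 4 are ≥ 107.
Exactly 4 works: 4 values at 112 and 3 at 106 total 766; lower one of the high values by 2 (still ≥ 107) to hit 764.

4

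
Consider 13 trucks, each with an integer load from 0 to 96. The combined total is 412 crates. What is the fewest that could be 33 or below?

1

Each value above 33 is at least 34, contributing at least 34 − 0 = 34 above the floor 0.
The sum exceeds the floor total 0 by 412, so at most ⌊412/34⌋ = 12 exceed 33, and at least 1 are ≤ 33.
Exactly 1 works: 1 value at 0 and 12 at 34 total 408; raise one of the low values by 4 (still ≤ 33) to hit 412.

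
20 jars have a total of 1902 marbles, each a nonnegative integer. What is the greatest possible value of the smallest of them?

95

If every one of the 20 were at least 96, the total would be at least 20 × 96 = 1920 > 1902.
Taking 18 copies of 95 and 2 copies of 96 gives exactly 1902, so 95 is attained.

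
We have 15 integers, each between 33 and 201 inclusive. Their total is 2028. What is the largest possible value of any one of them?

Maximizing one value means minimizing the remaining 14.
The other 14 contribute at least 14 × 33 = 462, leaving at most 2028 − 462 = 1566.
But each integer is capped at 201, so the maximum is 201.
Achievable: one at 201 and the other 14 totalling 1827, which fits since 14 × 33 ≤ 1827 ≤ 14 × 201.

201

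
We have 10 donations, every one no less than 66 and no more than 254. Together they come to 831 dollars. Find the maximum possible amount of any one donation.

237

Maximizing one value means minimizing the remaining 9.
The other 9 contribute at least 9 × 66 = 594, leaving at most 831 − 594 = 237.
Since 237 ≤ 254, this is achievable: one at 237 and 9 at 66.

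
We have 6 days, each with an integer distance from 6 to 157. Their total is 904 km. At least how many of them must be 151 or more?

Each value short of 151 is at most 150, costing at least 157 − 150 = 7 against the maximum total of 942.
We can afford to lose at most 942 − 904 = 38, so at most ⌊38/7⌋ = 5 fall short, and at least 1 are ≥ 151.
Exactly 1 works: 1 value at 157 and 5 at 150 total 907; lower one of the high values by 3 (still ≥ 151) to hit 904.

1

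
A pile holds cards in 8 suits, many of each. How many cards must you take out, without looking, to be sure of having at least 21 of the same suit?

161

In the worst case you draw 20 of each of the 8 suits: 8 × 20 = 160.
One more forces 21 of some suit, so 160 + 1 = 161.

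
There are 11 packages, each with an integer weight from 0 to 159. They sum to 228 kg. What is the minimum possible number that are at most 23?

2

Let j be the number exceeding 23. Then the total is ≥ 24·j + 0·(11 − j) = 0 + 24j.
So 24j ≤ 228 and j ≤ 9; hence at least 11 − 9 = 2 are ≤ 23.
Exactly 2 works: 2 values at 0 and 9 at 24 total 216; raise one of the low values by 12 (still ≤ 23) to hit 228.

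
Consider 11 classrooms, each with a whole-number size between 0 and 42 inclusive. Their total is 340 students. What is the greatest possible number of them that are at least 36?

9

With k values at 36 or above and the rest at least 0, the sum is at least 0 + 36k.
Since the sum is 340, we need 36k ≤ 340, i.e. k ≤ 9.
k = 9 is achieved by 9 values at 36 and 2 at 0, total 324; add 16 to one value (staying below 36) to reach 340.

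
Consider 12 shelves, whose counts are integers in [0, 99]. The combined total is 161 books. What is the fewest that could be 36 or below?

8

Let j be the number exceeding 36. Then the total is ≥ 37·j + 0·(12 − j) = 0 + 37j.
So 37j ≤ 161 and j ≤ 4; hence at least 12 − 4 = 8 are ≤ 36.
Exactly 8 works: 8 values at 0 and 4 at 37 total 148; raise one of the low values by 13 (still ≤ 36) to hit 161.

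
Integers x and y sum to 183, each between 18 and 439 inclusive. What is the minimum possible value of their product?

2970

For a fixed sum, xy is smallest when x and y are as far apart as possible.
At the endpoint x = 18, y = 183 − 18 = 165, so xy = 18 × 165 = 2970.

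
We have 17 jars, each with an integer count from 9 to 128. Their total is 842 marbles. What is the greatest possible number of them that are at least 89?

8

If k of the values are ≥ 89, the total is ≥ 89k + 9(17 − k).
Setting 89k + 9(17 − k) ≤ 842 gives 80k ≤ 689, so k ≤ 8.
k = 8 is achieved by 8 values at 89 and 9 at 9, total 793; add 49 to one value (staying below 89) to reach 842.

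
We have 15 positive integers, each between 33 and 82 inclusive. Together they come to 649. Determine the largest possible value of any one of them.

Maximizing one value means minimizing the remaining 14.
The other 14 contribute at least 14 × 33 = 462, leaving at most 649 − 462 = 187.
But each integer is capped at 82, so the maximum is 82.
Achievable: one at 82 and the other 14 totalling 567, which fits since 14 × 33 ≤ 567 ≤ 14 × 82.

82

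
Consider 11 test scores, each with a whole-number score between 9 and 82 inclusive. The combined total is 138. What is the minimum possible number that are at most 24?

Let j be the number exceeding 24. Then the total is ≥ 25·j + 9·(11 − j) = 99 + 16j.
So 16j ≤ 39 and j ≤ 2; hence at least 11 − 2 = 9 are ≤ 24.
Exactly 9 works: 9 values at 9 and 2 at 25 total 131; raise one of the low values by 7 (still ≤ 24) to hit 138.

9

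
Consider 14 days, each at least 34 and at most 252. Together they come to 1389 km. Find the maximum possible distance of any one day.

To make one day as large as possible, make the other 13 as small as possible.
The other 13 contribute at least 13 × 34 = 442, leaving at most 1389 − 442 = 947.
But each day is capped at 252, so the maximum is 252.
Achievable: one at 252 and the other 13 totalling 1137, which fits since 13 × 34 ≤ 1137 ≤ 13 × 252.

252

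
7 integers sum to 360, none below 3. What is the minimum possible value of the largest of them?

The 7 values sum to 360, so their maximum is at least ⌈360/7⌉ = 52.
Taking 4 copies of 51 and 3 copies of 52 gives exactly 360, so 52 is attained.

52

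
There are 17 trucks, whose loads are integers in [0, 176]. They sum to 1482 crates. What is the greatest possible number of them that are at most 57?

Each value at 57 or below falls at least 176 − 57 = 119 short of the ceiling 176.
The ceiling total is 17 × 176 = 2992, and we need 1482, so at most ⌊(2992 − 1482)/119⌋ = 12 can be that low.
k = 12 is achieved by 12 values at 57 and 5 at 176, total 1564; lower one of the 176's by 82 (still > 57) to reach 1482.

12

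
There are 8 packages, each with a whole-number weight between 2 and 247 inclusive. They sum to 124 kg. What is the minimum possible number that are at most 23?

4

Each value above 23 is at least 24, contributing at least 24 − 2 = 22 above the floor 2.
The sum exceeds the floor total 16 by 108, so at most ⌊108/22⌋ = 4 exceed 23, and at least 4 are ≤ 23.
Exactly 4 works: 4 values at 2 and 4 at 24 total 104; raise one of the low values by 20 (still ≤ 23) to hit 124.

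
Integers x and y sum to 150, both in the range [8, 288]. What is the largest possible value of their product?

For a fixed sum, the product xy is largest when x and y are as close as possible.
Taking x = 75 and y = 75 (both in [8, 288]) gives xy = 5625.

5625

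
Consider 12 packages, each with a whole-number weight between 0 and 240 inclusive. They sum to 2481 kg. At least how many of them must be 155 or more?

If only k of them are at least 155, the other 12 − k are at most 154, so the total is at most k·240 + (12 − k)·154.
This must reach 2481, so k·240 + (12 − k)·154 ≥ 2481, giving k ≥ 8.
Exactly 8 works: 8 values at 240 and 4 at 154 total 2536; lower one of the high values by 55 (still ≥ 155) to hit 2481.

8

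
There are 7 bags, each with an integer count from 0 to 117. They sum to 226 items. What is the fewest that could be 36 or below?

1

Let j be the number exceeding 36. Then the total is ≥ 37·j + 0·(7 − j) = 0 + 37j.
So 37j ≤ 226 and j ≤ 6; hence at least 7 − 6 = 1 are ≤ 36.
Exactly 1 works: 1 value at 0 and 6 at 37 total 222; raise one of the low values by 4 (still ≤ 36) to hit 226.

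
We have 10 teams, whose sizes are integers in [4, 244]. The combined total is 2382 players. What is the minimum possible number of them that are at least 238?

2

If only k of them are at least 238, the other 10 − k are at most 237, so the total is at most k·244 + (10 − k)·237.
This must reach 2382, so k·244 + (10 − k)·237 ≥ 2382, giving k ≥ 2.
Exactly 2 works: 2 values at 244 and 8 at 237 total 2384; lower one of the high values by 2 (still ≥ 238) to hit 2382.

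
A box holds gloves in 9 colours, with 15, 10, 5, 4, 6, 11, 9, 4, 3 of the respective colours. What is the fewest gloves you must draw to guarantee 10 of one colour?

59

In the worst case you take as many as possible of each colour without reaching 10: 9 + 9 + 5 + 4 + 6 + 9 + 9 + 4 + 3 = 58.
The next one must give 10 of some colour, so 58 + 1 = 59.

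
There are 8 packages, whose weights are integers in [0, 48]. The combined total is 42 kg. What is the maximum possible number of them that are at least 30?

Suppose k of them are at least 30. Those contribute at least 30 each and the other 8 − k at least 0 each.
So the total is at least 30k + 0(8 − k) = 0 + 30k. This must be ≤ 42, giving k ≤ 1.
k = 1 is achieved by 1 value at 30 and 7 at 0, total 30; add 12 to one value (staying below 30) to reach 42.

1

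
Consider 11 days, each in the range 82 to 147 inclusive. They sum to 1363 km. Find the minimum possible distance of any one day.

82

To make one day as small as possible, make the other 10 as large as possible.
The other 10 can take up 10 × 147 = 1470 ≥ 1363 − 82, so one day can sit at its floor of 82.
Achievable: one at 82 and the other 10 totalling 1281, which fits since 10 × 82 ≤ 1281 ≤ 10 × 147.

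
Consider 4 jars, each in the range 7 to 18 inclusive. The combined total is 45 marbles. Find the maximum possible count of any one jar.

To make one jar as large as possible, make the other 3 as small as possible.
The other 3 contribute at least 3 × 7 = 21, leaving at most 45 − 21 = 24.
But each jar is capped at 18, so the maximum is 18.
Achievable: one at 18 and the other 3 totalling 27, which fits since 3 × 7 ≤ 27 ≤ 3 × 18.

18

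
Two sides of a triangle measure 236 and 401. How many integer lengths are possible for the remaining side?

The triangle inequality gives |236 − 401| < c < 236 + 401, i.e. 165 < c < 637.
So c can be any integer from 166 to 636: 471 values.

471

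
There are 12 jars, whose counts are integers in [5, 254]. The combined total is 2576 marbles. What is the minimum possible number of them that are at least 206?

3

If only k of them are at least 206, the other 12 − k are at most 205, so the total is at most k·254 + (12 − k)·205.
This must reach 2576, so k·254 + (12 − k)·205 ≥ 2576, giving k ≥ 3.
Exactly 3 works: 3 values at 254 and 9 at 205 total 2607; lower one of the high values by 31 (still ≥ 206) to hit 2576.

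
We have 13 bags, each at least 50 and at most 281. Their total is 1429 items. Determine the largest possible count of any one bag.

281

Maximizing one value means minimizing the remaining 12.
The other 12 contribute at least 12 × 50 = 600, leaving at most 1429 − 600 = 829.
But each bag is capped at 281, so the maximum is 281.
Achievable: one at 281 and the other 12 totalling 1148, which fits since 12 × 50 ≤ 1148 ≤ 12 × 281.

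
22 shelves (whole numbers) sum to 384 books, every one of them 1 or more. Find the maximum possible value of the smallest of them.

17

If every one of the 22 were at least 18, the total would be at least 22 × 18 = 396 > 384.
Taking 12 copies of 17 and 10 copies of 18 gives exactly 384, so 17 is attained.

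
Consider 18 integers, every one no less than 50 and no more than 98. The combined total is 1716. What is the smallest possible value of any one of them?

Minimizing one value means maximizing the remaining 17.
The other 17 contribute at most 17 × 98 = 1666, leaving at least 1716 − 1666 = 50.
Since 50 ≥ 50, this is achievable: one at 50 and 17 at 98.

50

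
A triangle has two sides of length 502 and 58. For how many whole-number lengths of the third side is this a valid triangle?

115

The triangle inequality gives |502 − 58| < c < 502 + 58, i.e. 444 < c < 560.
So c can be any integer from 445 to 559: 115 values.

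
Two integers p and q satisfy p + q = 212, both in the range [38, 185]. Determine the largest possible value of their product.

For a fixed sum, the product pq is largest when p and q are as close as possible.
Taking p = 106 and q = 106 (both in [38, 185]) gives pq = 11236.

11236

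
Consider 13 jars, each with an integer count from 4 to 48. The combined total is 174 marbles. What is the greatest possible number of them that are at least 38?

3

With k values at 38 or above and the rest at least 4, the sum is at least 52 + 34k.
Since the sum is 174, we need 34k ≤ 122, i.e. k ≤ 3.
k = 3 is achieved by 3 values at 38 and 10 at 4, total 154; add 20 to one value (staying below 38) to reach 174.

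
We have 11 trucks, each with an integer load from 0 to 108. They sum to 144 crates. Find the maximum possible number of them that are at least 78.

1

If k of the values are ≥ 78, the total is ≥ 78k + 0(11 − k).
Setting 78k + 0(11 − k) ≤ 144 gives 78k ≤ 144, so k ≤ 1.
k = 1 is achieved by 1 value at 78 and 10 at 0, total 78; add 66 to one value (staying below 78) to reach 144.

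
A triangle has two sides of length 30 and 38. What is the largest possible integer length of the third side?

67

The third side must be less than 30 + 38 = 68.
The largest integer below 68 is 67.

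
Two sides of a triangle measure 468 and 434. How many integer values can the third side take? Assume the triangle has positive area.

The triangle inequality gives |468 − 434| < c < 468 + 434, i.e. 34 < c < 902.
So c can be any integer from 35 to 901: 867 values.

867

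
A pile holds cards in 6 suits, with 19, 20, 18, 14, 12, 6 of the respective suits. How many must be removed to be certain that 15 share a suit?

In the worst case you take as many as possible of each suit without reaching 15: 14 + 14 + 14 + 14 + 12 + 6 = 74.
The next one must give 15 of some suit, so 74 + 1 = 75.

75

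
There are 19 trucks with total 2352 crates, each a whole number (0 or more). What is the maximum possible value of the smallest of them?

The average is 2352/19 < 124, so some value is ≤ 123.
Taking 4 copies of 123 and 15 copies of 124 gives exactly 2352, so 123 is attained.

123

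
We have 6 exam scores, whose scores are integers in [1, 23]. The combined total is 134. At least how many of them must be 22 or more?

If only k of them are at least 22, the other 6 − k are at most 21, so the total is at most k·23 + (6 − k)·21.
This must reach 134, so k·23 + (6 − k)·21 ≥ 134, giving k ≥ 4.
Exactly 4 works: 4 values at 23 and 2 at 21 total 134.

4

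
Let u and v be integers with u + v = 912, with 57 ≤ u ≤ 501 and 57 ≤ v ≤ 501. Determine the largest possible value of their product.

207936

For a fixed sum, the product uv is largest when u and v are as close as possible.
Taking u = 456 and v = 456 (both in [57, 501]) gives uv = 207936.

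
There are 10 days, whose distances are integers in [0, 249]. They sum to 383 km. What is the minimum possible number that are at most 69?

Let j be the number exceeding 69. Then the total is ≥ 70·j + 0·(10 − j) = 0 + 70j.
So 70j ≤ 383 and j ≤ 5; hence at least 10 − 5 = 5 are ≤ 69.
Exactly 5 works: 5 values at 0 and 5 at 70 total 350; raise one of the low values by 33 (still ≤ 69) to hit 383.

5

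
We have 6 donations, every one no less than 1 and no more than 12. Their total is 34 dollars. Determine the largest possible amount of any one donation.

12

Maximizing one value means minimizing the remaining 5.
The other 5 contribute at least 5 × 1 = 5, leaving at most 34 − 5 = 29.
But each donation is capped at 12, so the maximum is 12.
Achievable: one at 12 and the other 5 totalling 22, which fits since 5 × 1 ≤ 22 ≤ 5 × 12.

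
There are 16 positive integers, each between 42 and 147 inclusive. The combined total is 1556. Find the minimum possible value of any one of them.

42

To make one integer as small as possible, make the other 15 as large as possible.
The other 15 can take up 15 × 147 = 2205 ≥ 1556 − 42, so one integer can sit at its floor of 42.
Achievable: one at 42 and the other 15 totalling 1514, which fits since 15 × 42 ≤ 1514 ≤ 15 × 147.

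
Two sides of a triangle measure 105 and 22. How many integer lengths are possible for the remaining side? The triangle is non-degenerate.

The triangle inequality gives |105 − 22| < c < 105 + 22, i.e. 83 < c < 127.
So c can be any integer from 84 to 126: 43 values.

43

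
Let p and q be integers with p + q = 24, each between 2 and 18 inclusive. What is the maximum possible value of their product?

pq = p(24 − p) is maximized when p is as near 24/2 as the bounds allow.
Taking p = 12 and q = 12 (both in [2, 18]) gives pq = 144.

144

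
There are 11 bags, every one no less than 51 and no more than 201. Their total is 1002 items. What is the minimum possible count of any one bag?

Minimizing one value means maximizing the remaining 10.
The other 10 can take up 10 × 201 = 2010 ≥ 1002 − 51, so one bag can sit at its floor of 51.
Achievable: one at 51 and the other 10 totalling 951, which fits since 10 × 51 ≤ 951 ≤ 10 × 201.

51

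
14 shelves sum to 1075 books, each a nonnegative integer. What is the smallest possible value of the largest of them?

The 14 values sum to 1075, so their maximum is at least ⌈1075/14⌉ = 77.
Equality holds with 11 values of 77 and 3 values of 76.

77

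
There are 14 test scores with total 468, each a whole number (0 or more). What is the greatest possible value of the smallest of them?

The 14 values sum to 468, so their minimum is at most ⌊468/14⌋ = 33.
Equality holds with 8 values of 33 and 6 values of 34.

33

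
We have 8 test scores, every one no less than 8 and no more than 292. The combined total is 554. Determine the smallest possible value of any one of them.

To make one score as small as possible, make the other 7 as large as possible.
The other 7 can take up 7 × 292 = 2044 ≥ 554 − 8, so one score can sit at its floor of 8.
Achievable: one at 8 and the other 7 totalling 546, which fits since 7 × 8 ≤ 546 ≤ 7 × 292.

8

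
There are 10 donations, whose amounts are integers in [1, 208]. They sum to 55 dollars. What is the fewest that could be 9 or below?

Each value above 9 is at least 10, contributing at least 10 − 1 = 9 above the floor 1.
The sum exceeds the floor total 10 by 45, so at most ⌊45/9⌋ = 5 exceed 9, and at least 5 are ≤ 9.
Exactly 5 works: 5 values at 1 and 5 at 10 total 55.

5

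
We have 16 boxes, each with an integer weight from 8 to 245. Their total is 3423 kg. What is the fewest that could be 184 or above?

8

Suppose at most 16 − j of them reach 184; then j values are ≤ 183 and the rest ≤ 245.
The total is then ≤ 183·j + 245·(16 − j) = 3920 − 62j. For this to be ≥ 3423 we need j ≤ 8, so at least 16 − 8 = 8 must reach 184.
Exactly 8 works: 8 values at 245 and 8 at 183 total 3424; lower one of the high values by 1 (still ≥ 184) to hit 3423.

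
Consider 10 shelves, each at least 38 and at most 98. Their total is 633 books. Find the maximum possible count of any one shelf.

To make one shelf as large as possible, make the other 9 as small as possible.
The other 9 contribute at least 9 × 38 = 342, leaving at most 633 − 342 = 291.
But each shelf is capped at 98, so the maximum is 98.
Achievable: one at 98 and the other 9 totalling 535, which fits since 9 × 38 ≤ 535 ≤ 9 × 98.

98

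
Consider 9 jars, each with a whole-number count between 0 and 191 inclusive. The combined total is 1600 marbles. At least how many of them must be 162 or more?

Each value short of 162 is at most 161, costing at least 191 − 161 = 30 against the maximum total of 1719.
We can afford to lose at most 1719 − 1600 = 119, so at most ⌊119/30⌋ = 3 fall short, and at least 6 are ≥ 162.
Exactly 6 works: 6 values at 191 and 3 at 161 total 1629; lower one of the high values by 29 (still ≥ 162) to hit 1600.

6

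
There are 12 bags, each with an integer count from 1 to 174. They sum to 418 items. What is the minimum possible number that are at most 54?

Each value above 54 is at least 55, contributing at least 55 − 1 = 54 above the floor 1.
The sum exceeds the floor total 12 by 406, so at most ⌊406/54⌋ = 7 exceed 54, and at least 5 are ≤ 54.
Exactly 5 works: 5 values at 1 and 7 at 55 total 390; raise one of the low values by 28 (still ≤ 54) to hit 418.

5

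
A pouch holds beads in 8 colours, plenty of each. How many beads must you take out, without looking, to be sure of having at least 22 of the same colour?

You could draw 21 of every colour without reaching 22 of any — 168 in all.
One more forces 22 of some colour, so 168 + 1 = 169.

169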